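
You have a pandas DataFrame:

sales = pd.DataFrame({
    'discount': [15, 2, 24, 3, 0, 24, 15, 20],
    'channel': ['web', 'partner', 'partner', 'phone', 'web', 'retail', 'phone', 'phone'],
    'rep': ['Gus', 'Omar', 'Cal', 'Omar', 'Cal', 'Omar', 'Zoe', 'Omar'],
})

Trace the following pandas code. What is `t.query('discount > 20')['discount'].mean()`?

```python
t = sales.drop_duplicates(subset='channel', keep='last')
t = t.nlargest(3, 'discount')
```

drop duplicate channel (keep=last):
   discount  channel   rep
2        24  partner   Cal
4         0      web   Cal
5        24   retail  Omar
7        20    phone  Omar
take 3 rows with largest discount:
   discount  channel   rep
2        24  partner   Cal
5        24   retail  Omar
7        20    phone  Omar
filter rows where discount > 20:
   discount  channel   rep
2        24  partner   Cal
5        24   retail  Omar
Taking the mean of column 'discount' gives 24.0.

24.0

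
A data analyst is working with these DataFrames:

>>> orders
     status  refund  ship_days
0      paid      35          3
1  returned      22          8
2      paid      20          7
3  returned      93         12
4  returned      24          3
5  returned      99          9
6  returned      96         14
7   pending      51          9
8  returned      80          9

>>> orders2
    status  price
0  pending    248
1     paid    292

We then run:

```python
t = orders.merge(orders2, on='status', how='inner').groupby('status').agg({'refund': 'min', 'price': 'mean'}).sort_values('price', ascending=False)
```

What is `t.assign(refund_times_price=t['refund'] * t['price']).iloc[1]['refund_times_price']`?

12648.0

merge on 'status' (how='inner') → 3 rows:
    status  refund  ship_days  price
0     paid      35          3    292
1     paid      20          7    292
2  pending      51          9    248
group by status: min(refund), mean(price):
         refund  price
status                
paid         20  292.0
pending      51  248.0
sort by price descending:
         refund  price
status                
paid         20  292.0
pending      51  248.0
add column refund_times_price = t['refund'] * t['price']:
         refund  price  refund_times_price
status                                    
paid         20  292.0              5840.0
pending      51  248.0             12648.0
Taking the value at position 1, column 'refund_times_price' gives 12648.0.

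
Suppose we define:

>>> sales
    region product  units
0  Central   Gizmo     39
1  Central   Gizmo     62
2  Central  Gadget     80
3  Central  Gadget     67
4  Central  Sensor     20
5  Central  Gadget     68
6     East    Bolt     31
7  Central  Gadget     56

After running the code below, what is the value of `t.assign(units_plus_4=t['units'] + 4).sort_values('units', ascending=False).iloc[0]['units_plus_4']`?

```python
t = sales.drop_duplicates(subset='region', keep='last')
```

60

drop duplicate region (keep=last):
    region product  units
6     East    Bolt     31
7  Central  Gadget     56
add column units_plus_4 = t['units'] + 4:
    region product  units  units_plus_4
6     East    Bolt     31            35
7  Central  Gadget     56            60
sort by units descending:
    region product  units  units_plus_4
7  Central  Gadget     56            60
6     East    Bolt     31            35
Hence 60.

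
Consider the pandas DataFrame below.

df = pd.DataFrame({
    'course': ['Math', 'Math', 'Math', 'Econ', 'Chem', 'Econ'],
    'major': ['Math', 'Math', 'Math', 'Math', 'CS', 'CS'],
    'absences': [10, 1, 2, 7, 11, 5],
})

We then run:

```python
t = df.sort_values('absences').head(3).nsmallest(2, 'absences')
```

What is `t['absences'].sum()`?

sort by absences:
  course major  absences
1   Math  Math         1
2   Math  Math         2
5   Econ    CS         5
3   Econ  Math         7
0   Math  Math        10
4   Chem    CS        11
take first 3 rows:
  course major  absences
1   Math  Math         1
2   Math  Math         2
5   Econ    CS         5
take 2 rows with smallest absences:
  course major  absences
1   Math  Math         1
2   Math  Math         2

3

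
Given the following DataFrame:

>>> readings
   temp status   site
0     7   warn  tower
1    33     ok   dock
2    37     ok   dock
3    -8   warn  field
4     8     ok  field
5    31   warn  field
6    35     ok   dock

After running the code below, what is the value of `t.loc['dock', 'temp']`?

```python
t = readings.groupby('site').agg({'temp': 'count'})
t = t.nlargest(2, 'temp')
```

3

group by site, count of temp:
       temp
site       
dock      3
field     3
tower     1
take 2 rows with largest temp:
       temp
site       
dock      3
field     3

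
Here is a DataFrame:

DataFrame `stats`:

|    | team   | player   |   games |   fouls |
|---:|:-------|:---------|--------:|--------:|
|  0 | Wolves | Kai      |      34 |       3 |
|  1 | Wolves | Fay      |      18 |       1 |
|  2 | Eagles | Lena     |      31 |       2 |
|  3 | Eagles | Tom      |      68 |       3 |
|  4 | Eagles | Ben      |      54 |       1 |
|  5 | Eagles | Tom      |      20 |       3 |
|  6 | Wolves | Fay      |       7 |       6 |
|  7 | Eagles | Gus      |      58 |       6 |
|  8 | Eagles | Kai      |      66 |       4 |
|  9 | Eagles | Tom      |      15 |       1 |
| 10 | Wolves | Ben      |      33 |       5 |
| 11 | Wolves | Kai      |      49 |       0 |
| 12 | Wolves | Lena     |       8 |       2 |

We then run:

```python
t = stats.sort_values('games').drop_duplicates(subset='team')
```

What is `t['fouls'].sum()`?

7

sort by games:
      team player  games  fouls
6   Wolves    Fay      7      6
12  Wolves   Lena      8      2
9   Eagles    Tom     15      1
1   Wolves    Fay     18      1
5   Eagles    Tom     20      3
2   Eagles   Lena     31      2
10  Wolves    Ben     33      5
0   Wolves    Kai     34      3
11  Wolves    Kai     49      0
4   Eagles    Ben     54      1
7   Eagles    Gus     58      6
8   Eagles    Kai     66      4
3   Eagles    Tom     68      3
drop duplicate team (keep=first):
     team player  games  fouls
6  Wolves    Fay      7      6
9  Eagles    Tom     15      1
The sum of column 'fouls' is 7.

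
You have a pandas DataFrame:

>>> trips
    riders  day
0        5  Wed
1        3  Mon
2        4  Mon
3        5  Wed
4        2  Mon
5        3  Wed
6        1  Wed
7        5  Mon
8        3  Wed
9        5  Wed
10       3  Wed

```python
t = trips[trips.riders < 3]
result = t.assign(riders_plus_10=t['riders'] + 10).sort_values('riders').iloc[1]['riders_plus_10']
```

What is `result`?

filter rows where riders < 3:
   riders  day
4       2  Mon
6       1  Wed
add column riders_plus_10 = t['riders'] + 10:
   riders  day  riders_plus_10
4       2  Mon              12
6       1  Wed              11
sort by riders:
   riders  day  riders_plus_10
6       1  Wed              11
4       2  Mon              12

12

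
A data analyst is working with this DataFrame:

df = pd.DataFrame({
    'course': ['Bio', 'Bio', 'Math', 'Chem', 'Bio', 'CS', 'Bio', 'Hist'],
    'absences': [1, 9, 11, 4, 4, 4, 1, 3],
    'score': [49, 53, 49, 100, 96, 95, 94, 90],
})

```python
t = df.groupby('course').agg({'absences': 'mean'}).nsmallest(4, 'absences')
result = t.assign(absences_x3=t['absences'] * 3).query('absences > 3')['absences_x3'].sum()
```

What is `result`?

group by course, mean of absences:
        absences
course          
Bio         3.75
CS          4.00
Chem        4.00
Hist        3.00
Math       11.00
take 4 rows with smallest absences:
        absences
course          
Hist        3.00
Bio         3.75
CS          4.00
Chem        4.00
add column absences_x3 = t['absences'] * 3:
        absences  absences_x3
course                       
Hist        3.00         9.00
Bio         3.75        11.25
CS          4.00        12.00
Chem        4.00        12.00
filter rows where absences > 3:
        absences  absences_x3
course                       
Bio         3.75        11.25
CS          4.00        12.00
Chem        4.00        12.00
The sum of column 'absences_x3' is 35.25.

35.25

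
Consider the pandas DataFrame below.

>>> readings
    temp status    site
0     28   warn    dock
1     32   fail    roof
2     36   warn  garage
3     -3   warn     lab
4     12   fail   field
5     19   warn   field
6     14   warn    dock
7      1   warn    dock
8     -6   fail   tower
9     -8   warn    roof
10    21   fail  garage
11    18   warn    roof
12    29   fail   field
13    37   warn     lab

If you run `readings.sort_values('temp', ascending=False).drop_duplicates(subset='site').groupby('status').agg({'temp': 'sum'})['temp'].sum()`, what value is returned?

156

sort by temp descending:
    temp status    site
13    37   warn     lab
2     36   warn  garage
1     32   fail    roof
12    29   fail   field
0     28   warn    dock
10    21   fail  garage
5     19   warn   field
11    18   warn    roof
6     14   warn    dock
4     12   fail   field
7      1   warn    dock
3     -3   warn     lab
8     -6   fail   tower
9     -8   warn    roof
drop duplicate site (keep=first):
    temp status    site
13    37   warn     lab
2     36   warn  garage
1     32   fail    roof
12    29   fail   field
0     28   warn    dock
8     -6   fail   tower
group by status, sum of temp:
        temp
status      
fail      55
warn     101
Hence 156.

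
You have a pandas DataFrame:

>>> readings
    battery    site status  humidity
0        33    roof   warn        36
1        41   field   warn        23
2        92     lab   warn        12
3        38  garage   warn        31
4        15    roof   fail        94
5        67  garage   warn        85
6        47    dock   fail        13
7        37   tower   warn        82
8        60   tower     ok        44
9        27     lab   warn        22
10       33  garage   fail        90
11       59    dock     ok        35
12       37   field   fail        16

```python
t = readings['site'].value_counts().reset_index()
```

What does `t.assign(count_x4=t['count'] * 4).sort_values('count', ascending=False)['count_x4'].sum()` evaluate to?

52

value_counts of site:
site
garage    3
roof      2
field     2
lab       2
dock      2
tower     2
Name: count, dtype: int64
reset_index():
     site  count
0  garage      3
1    roof      2
2   field      2
3     lab      2
4    dock      2
5   tower      2
add column count_x4 = t['count'] * 4:
     site  count  count_x4
0  garage      3        12
1    roof      2         8
2   field      2         8
3     lab      2         8
4    dock      2         8
5   tower      2         8
sort by count descending:
     site  count  count_x4
0  garage      3        12
1    roof      2         8
2   field      2         8
3     lab      2         8
4    dock      2         8
5   tower      2         8
So sum() = 52.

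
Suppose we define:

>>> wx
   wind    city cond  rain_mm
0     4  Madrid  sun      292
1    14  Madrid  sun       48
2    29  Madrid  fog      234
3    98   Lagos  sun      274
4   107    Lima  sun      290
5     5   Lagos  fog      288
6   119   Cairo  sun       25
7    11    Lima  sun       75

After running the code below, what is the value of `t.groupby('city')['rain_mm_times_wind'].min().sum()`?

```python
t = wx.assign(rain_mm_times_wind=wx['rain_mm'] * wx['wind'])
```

5912

add column rain_mm_times_wind = wx['rain_mm'] * wx['wind']:
   wind    city cond  rain_mm  rain_mm_times_wind
0     4  Madrid  sun      292                1168
1    14  Madrid  sun       48                 672
2    29  Madrid  fog      234                6786
3    98   Lagos  sun      274               26852
4   107    Lima  sun      290               31030
5     5   Lagos  fog      288                1440
6   119   Cairo  sun       25                2975
7    11    Lima  sun       75                 825
group by city, min of rain_mm_times_wind:
city
Cairo     2975
Lagos     1440
Lima       825
Madrid     672
Name: rain_mm_times_wind, dtype: int64
Then the sum of the resulting series: 5912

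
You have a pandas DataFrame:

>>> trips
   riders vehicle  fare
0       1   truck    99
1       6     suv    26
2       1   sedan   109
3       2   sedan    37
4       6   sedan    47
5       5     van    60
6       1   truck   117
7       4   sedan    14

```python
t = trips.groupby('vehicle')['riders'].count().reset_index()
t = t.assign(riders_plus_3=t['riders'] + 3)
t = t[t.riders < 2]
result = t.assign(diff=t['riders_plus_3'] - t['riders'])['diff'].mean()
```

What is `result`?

group by vehicle, count of riders:
vehicle
sedan    4
suv      1
truck    2
van      1
Name: riders, dtype: int64
reset_index():
  vehicle  riders
0   sedan       4
1     suv       1
2   truck       2
3     van       1
add column riders_plus_3 = t['riders'] + 3:
  vehicle  riders  riders_plus_3
0   sedan       4              7
1     suv       1              4
2   truck       2              5
3     van       1              4
filter rows where riders < 2:
  vehicle  riders  riders_plus_3
1     suv       1              4
3     van       1              4
add column diff = t['riders_plus_3'] - t['riders']:
  vehicle  riders  riders_plus_3  diff
1     suv       1              4     3
3     van       1              4     3
Hence 3.0.

3.0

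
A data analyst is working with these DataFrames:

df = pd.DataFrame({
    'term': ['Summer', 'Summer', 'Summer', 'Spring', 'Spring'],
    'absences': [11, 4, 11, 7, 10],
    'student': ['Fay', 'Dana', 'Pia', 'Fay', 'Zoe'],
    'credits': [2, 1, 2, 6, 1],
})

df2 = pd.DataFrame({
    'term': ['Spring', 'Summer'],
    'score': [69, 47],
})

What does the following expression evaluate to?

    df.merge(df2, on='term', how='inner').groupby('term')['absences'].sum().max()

merge on 'term' (how='inner') → 5 rows:
     term  absences student  credits  score
0  Summer        11     Fay        2     47
1  Summer         4    Dana        1     47
2  Summer        11     Pia        2     47
3  Spring         7     Fay        6     69
4  Spring        10     Zoe        1     69
group by term, sum of absences:
term
Spring    17
Summer    26
Name: absences, dtype: int64
Finally, max of the resulting series = 26.

26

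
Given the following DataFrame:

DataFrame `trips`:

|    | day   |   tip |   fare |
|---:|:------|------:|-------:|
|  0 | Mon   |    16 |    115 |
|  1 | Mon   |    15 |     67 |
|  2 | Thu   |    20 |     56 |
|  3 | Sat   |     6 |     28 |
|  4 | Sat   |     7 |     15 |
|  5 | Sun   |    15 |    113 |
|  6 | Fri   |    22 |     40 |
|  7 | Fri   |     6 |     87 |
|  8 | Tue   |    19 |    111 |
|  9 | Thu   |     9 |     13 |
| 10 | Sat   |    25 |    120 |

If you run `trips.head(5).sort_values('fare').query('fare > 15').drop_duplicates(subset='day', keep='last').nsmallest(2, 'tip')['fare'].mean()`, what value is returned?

71.5

take first 5 rows:
   day  tip  fare
0  Mon   16   115
1  Mon   15    67
2  Thu   20    56
3  Sat    6    28
4  Sat    7    15
sort by fare:
   day  tip  fare
4  Sat    7    15
3  Sat    6    28
2  Thu   20    56
1  Mon   15    67
0  Mon   16   115
filter rows where fare > 15:
   day  tip  fare
3  Sat    6    28
2  Thu   20    56
1  Mon   15    67
0  Mon   16   115
drop duplicate day (keep=last):
   day  tip  fare
3  Sat    6    28
2  Thu   20    56
0  Mon   16   115
take 2 rows with smallest tip:
   day  tip  fare
3  Sat    6    28
0  Mon   16   115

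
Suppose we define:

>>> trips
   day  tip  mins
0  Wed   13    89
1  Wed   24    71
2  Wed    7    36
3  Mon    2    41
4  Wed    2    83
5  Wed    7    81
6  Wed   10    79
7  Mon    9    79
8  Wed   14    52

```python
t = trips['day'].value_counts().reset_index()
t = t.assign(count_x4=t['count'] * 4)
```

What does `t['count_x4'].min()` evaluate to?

value_counts of day:
day
Wed    7
Mon    2
Name: count, dtype: int64
reset_index():
   day  count
0  Wed      7
1  Mon      2
add column count_x4 = t['count'] * 4:
   day  count  count_x4
0  Wed      7        28
1  Mon      2         8
Reading off the min of column 'count_x4', we get 8.

8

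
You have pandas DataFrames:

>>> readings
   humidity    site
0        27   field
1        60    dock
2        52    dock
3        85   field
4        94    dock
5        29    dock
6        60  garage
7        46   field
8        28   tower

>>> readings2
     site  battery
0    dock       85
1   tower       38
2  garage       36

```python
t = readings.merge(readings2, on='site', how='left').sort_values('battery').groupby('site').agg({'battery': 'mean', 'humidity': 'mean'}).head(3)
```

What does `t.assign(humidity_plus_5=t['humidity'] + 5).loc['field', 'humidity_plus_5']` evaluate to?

57.6666666667

merge on 'site' (how='left') → 9 rows:
   humidity    site  battery
0        27   field      NaN
1        60    dock     85.0
2        52    dock     85.0
3        85   field      NaN
4        94    dock     85.0
5        29    dock     85.0
6        60  garage     36.0
7        46   field      NaN
8        28   tower     38.0
sort by battery:
   humidity    site  battery
6        60  garage     36.0
8        28   tower     38.0
1        60    dock     85.0
2        52    dock     85.0
4        94    dock     85.0
5        29    dock     85.0
0        27   field      NaN
3        85   field      NaN
7        46   field      NaN
group by site: mean(battery), mean(humidity):
        battery   humidity
site                      
dock       85.0  58.750000
field       NaN  52.666667
garage     36.0  60.000000
tower      38.0  28.000000
take first 3 rows:
        battery   humidity
site                      
dock       85.0  58.750000
field       NaN  52.666667
garage     36.0  60.000000
add column humidity_plus_5 = t['humidity'] + 5:
        battery   humidity  humidity_plus_5
site                                       
dock       85.0  58.750000        63.750000
field       NaN  52.666667        57.666667
garage     36.0  60.000000        65.000000
The value at row 'field', column 'humidity_plus_5' is 57.6666666667.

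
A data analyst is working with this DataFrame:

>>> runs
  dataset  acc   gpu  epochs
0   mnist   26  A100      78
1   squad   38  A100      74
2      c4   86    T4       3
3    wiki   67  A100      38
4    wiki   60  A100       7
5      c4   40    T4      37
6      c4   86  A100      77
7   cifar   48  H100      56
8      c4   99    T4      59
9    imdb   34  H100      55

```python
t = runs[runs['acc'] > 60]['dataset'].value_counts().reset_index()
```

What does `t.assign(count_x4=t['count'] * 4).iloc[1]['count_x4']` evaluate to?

4

filter rows where acc > 60:
  dataset  acc   gpu  epochs
2      c4   86    T4       3
3    wiki   67  A100      38
6      c4   86  A100      77
8      c4   99    T4      59
value_counts of dataset:
dataset
c4      3
wiki    1
Name: count, dtype: int64
reset_index():
  dataset  count
0      c4      3
1    wiki      1
add column count_x4 = t['count'] * 4:
  dataset  count  count_x4
0      c4      3        12
1    wiki      1         4
Finally, value at position 1, column 'count_x4' = 4.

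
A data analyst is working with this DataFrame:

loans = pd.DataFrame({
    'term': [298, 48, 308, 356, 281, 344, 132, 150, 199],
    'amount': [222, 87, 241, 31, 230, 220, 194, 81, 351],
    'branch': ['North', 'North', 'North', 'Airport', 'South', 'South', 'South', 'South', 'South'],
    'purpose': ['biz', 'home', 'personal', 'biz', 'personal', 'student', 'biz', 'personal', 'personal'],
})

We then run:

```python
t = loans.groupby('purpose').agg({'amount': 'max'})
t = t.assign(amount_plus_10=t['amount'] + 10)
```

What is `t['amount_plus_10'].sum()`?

group by purpose, max of amount:
          amount
purpose         
biz          222
home          87
personal     351
student      220
add column amount_plus_10 = t['amount'] + 10:
          amount  amount_plus_10
purpose                         
biz          222             232
home          87              97
personal     351             361
student      220             230
Then the sum of column 'amount_plus_10': 920

920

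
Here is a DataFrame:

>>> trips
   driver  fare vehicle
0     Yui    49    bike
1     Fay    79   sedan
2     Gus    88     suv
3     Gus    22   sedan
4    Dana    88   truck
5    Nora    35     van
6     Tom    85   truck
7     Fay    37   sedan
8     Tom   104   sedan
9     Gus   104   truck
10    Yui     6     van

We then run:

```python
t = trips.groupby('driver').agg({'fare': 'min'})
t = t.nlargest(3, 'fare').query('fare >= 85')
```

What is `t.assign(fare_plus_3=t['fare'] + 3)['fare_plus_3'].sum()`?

group by driver, min of fare:
        fare
driver      
Dana      88
Fay       37
Gus       22
Nora      35
Tom       85
Yui        6
take 3 rows with largest fare:
        fare
driver      
Dana      88
Tom       85
Fay       37
filter rows where fare >= 85:
        fare
driver      
Dana      88
Tom       85
add column fare_plus_3 = t['fare'] + 3:
        fare  fare_plus_3
driver                   
Dana      88           91
Tom       85           88
sum of column 'fare_plus_3' → 179

179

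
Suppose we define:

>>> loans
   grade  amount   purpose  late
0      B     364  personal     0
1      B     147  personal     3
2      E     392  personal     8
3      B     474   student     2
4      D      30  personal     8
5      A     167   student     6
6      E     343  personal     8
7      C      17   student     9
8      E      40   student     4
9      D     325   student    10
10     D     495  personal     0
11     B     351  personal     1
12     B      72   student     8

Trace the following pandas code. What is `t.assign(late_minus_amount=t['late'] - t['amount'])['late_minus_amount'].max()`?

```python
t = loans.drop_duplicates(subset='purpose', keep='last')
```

-64

drop duplicate purpose (keep=last):
   grade  amount   purpose  late
11     B     351  personal     1
12     B      72   student     8
add column late_minus_amount = t['late'] - t['amount']:
   grade  amount   purpose  late  late_minus_amount
11     B     351  personal     1               -350
12     B      72   student     8                -64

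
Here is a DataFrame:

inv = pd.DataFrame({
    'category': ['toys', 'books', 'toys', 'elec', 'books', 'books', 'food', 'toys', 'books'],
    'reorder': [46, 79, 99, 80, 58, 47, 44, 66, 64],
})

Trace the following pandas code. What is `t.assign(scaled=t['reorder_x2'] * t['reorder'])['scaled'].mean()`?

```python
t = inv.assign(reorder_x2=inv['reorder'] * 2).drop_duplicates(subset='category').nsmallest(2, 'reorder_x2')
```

add column reorder_x2 = inv['reorder'] * 2:
  category  reorder  reorder_x2
0     toys       46          92
1    books       79         158
2     toys       99         198
3     elec       80         160
4    books       58         116
5    books       47          94
6     food       44          88
7     toys       66         132
8    books       64         128
drop duplicate category (keep=first):
  category  reorder  reorder_x2
0     toys       46          92
1    books       79         158
3     elec       80         160
6     food       44          88
take 2 rows with smallest reorder_x2:
  category  reorder  reorder_x2
6     food       44          88
0     toys       46          92
add column scaled = t['reorder_x2'] * t['reorder']:
  category  reorder  reorder_x2  scaled
6     food       44          88    3872
0     toys       46          92    4232

4052.0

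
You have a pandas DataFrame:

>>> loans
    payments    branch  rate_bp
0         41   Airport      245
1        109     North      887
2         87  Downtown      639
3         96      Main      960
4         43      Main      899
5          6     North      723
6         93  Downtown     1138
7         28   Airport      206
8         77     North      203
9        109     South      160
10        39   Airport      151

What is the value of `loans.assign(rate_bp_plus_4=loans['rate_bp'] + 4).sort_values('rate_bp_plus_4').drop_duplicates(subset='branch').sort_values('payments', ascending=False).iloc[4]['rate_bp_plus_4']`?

add column rate_bp_plus_4 = loans['rate_bp'] + 4:
    payments    branch  rate_bp  rate_bp_plus_4
0         41   Airport      245             249
1        109     North      887             891
2         87  Downtown      639             643
3         96      Main      960             964
4         43      Main      899             903
5          6     North      723             727
6         93  Downtown     1138            1142
7         28   Airport      206             210
8         77     North      203             207
9        109     South      160             164
10        39   Airport      151             155
sort by rate_bp_plus_4:
    payments    branch  rate_bp  rate_bp_plus_4
10        39   Airport      151             155
9        109     South      160             164
8         77     North      203             207
7         28   Airport      206             210
0         41   Airport      245             249
2         87  Downtown      639             643
5          6     North      723             727
1        109     North      887             891
4         43      Main      899             903
3         96      Main      960             964
6         93  Downtown     1138            1142
drop duplicate branch (keep=first):
    payments    branch  rate_bp  rate_bp_plus_4
10        39   Airport      151             155
9        109     South      160             164
8         77     North      203             207
2         87  Downtown      639             643
4         43      Main      899             903
sort by payments descending:
    payments    branch  rate_bp  rate_bp_plus_4
9        109     South      160             164
2         87  Downtown      639             643
8         77     North      203             207
4         43      Main      899             903
10        39   Airport      151             155

155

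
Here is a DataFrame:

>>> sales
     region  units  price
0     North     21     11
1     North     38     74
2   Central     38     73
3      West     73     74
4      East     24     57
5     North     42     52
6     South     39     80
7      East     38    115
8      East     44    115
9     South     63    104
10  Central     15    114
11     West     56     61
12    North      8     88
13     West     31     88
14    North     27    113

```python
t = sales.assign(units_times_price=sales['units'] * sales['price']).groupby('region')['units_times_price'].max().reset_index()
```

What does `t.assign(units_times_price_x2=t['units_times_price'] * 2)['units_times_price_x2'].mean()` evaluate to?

9135.6

add column units_times_price = sales['units'] * sales['price']:
     region  units  price  units_times_price
0     North     21     11                231
1     North     38     74               2812
2   Central     38     73               2774
3      West     73     74               5402
4      East     24     57               1368
5     North     42     52               2184
6     South     39     80               3120
7      East     38    115               4370
8      East     44    115               5060
9     South     63    104               6552
10  Central     15    114               1710
11     West     56     61               3416
12    North      8     88                704
13     West     31     88               2728
14    North     27    113               3051
group by region, max of units_times_price:
region
Central    2774
East       5060
North      3051
South      6552
West       5402
Name: units_times_price, dtype: int64
reset_index():
    region  units_times_price
0  Central               2774
1     East               5060
2    North               3051
3    South               6552
4     West               5402
add column units_times_price_x2 = t['units_times_price'] * 2:
    region  units_times_price  units_times_price_x2
0  Central               2774                  5548
1     East               5060                 10120
2    North               3051                  6102
3    South               6552                 13104
4     West               5402                 10804
The mean of column 'units_times_price_x2' is 9135.6.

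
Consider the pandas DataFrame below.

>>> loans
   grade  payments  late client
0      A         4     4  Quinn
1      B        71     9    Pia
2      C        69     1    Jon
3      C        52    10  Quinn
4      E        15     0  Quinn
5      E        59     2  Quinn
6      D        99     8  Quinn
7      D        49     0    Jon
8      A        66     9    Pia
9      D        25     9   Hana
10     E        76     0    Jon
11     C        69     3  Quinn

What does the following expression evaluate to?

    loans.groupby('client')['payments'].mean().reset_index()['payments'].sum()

207.833333333

group by client, mean of payments:
client
Hana     25.000000
Jon      64.666667
Pia      68.500000
Quinn    49.666667
Name: payments, dtype: float64
reset_index():
  client   payments
0   Hana  25.000000
1    Jon  64.666667
2    Pia  68.500000
3  Quinn  49.666667
Hence 207.833333333.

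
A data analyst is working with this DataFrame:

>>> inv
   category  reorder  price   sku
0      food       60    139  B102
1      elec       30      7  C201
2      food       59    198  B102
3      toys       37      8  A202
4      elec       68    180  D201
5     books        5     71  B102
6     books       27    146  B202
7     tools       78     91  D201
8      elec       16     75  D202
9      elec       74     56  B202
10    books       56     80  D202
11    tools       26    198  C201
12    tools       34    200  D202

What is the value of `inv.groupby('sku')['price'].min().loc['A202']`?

group by sku, min of price:
sku
A202     8
B102    71
B202    56
C201     7
D201    91
D202    75
Name: price, dtype: int64

8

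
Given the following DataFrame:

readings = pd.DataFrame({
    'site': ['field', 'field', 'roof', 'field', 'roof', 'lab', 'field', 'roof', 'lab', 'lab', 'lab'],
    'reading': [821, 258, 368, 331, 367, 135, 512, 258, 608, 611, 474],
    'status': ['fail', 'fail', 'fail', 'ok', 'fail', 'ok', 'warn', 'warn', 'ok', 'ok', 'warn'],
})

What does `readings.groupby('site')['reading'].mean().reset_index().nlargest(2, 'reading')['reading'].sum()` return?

group by site, mean of reading:
site
field    480.5
lab      457.0
roof     331.0
Name: reading, dtype: float64
reset_index():
    site  reading
0  field    480.5
1    lab    457.0
2   roof    331.0
take 2 rows with largest reading:
    site  reading
0  field    480.5
1    lab    457.0

937.5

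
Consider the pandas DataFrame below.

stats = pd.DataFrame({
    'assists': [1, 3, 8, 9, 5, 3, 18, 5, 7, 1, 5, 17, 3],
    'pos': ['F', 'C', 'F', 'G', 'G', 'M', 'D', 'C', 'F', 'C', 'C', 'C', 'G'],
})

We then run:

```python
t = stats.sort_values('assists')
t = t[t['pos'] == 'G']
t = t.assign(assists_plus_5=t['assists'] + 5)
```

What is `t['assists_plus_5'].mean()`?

10.6666666667

sort by assists:
    assists pos
0         1   F
9         1   C
1         3   C
5         3   M
12        3   G
4         5   G
7         5   C
10        5   C
8         7   F
2         8   F
3         9   G
11       17   C
6        18   D
filter rows where pos == 'G':
    assists pos
12        3   G
4         5   G
3         9   G
add column assists_plus_5 = t['assists'] + 5:
    assists pos  assists_plus_5
12        3   G               8
4         5   G              10
3         9   G              14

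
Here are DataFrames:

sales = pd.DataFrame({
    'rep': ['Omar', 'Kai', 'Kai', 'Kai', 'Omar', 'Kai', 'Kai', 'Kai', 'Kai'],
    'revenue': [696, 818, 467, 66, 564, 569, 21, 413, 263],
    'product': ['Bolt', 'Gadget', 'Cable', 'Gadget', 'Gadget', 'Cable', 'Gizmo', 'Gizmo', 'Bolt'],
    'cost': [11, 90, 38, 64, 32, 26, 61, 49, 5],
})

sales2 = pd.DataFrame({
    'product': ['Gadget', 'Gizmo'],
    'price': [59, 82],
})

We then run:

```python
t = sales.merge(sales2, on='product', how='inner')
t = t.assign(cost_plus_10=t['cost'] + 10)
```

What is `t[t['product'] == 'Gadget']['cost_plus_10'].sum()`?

216

merge on 'product' (how='inner') → 5 rows:
    rep  revenue product  cost  price
0   Kai      818  Gadget    90     59
1   Kai       66  Gadget    64     59
2  Omar      564  Gadget    32     59
3   Kai       21   Gizmo    61     82
4   Kai      413   Gizmo    49     82
add column cost_plus_10 = t['cost'] + 10:
    rep  revenue product  cost  price  cost_plus_10
0   Kai      818  Gadget    90     59           100
1   Kai       66  Gadget    64     59            74
2  Omar      564  Gadget    32     59            42
3   Kai       21   Gizmo    61     82            71
4   Kai      413   Gizmo    49     82            59
filter rows where product == 'Gadget':
    rep  revenue product  cost  price  cost_plus_10
0   Kai      818  Gadget    90     59           100
1   Kai       66  Gadget    64     59            74
2  Omar      564  Gadget    32     59            42
Taking the sum of column 'cost_plus_10' gives 216.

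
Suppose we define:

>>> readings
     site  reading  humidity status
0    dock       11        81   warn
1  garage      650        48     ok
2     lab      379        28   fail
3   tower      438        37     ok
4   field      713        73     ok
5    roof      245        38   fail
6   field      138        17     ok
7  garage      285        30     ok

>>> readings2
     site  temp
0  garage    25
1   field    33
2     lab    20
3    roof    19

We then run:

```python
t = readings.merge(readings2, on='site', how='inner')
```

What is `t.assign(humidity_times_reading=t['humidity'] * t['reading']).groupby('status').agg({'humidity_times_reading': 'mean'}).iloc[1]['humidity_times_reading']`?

23536.25

merge on 'site' (how='inner') → 6 rows:
     site  reading  humidity status  temp
0  garage      650        48     ok    25
1     lab      379        28   fail    20
2   field      713        73     ok    33
3    roof      245        38   fail    19
4   field      138        17     ok    33
5  garage      285        30     ok    25
add column humidity_times_reading = t['humidity'] * t['reading']:
     site  reading  humidity status  temp  humidity_times_reading
0  garage      650        48     ok    25                   31200
1     lab      379        28   fail    20                   10612
2   field      713        73     ok    33                   52049
3    roof      245        38   fail    19                    9310
4   field      138        17     ok    33                    2346
5  garage      285        30     ok    25                    8550
group by status, mean of humidity_times_reading:
        humidity_times_reading
status                        
fail                   9961.00
ok                    23536.25
Hence 23536.25.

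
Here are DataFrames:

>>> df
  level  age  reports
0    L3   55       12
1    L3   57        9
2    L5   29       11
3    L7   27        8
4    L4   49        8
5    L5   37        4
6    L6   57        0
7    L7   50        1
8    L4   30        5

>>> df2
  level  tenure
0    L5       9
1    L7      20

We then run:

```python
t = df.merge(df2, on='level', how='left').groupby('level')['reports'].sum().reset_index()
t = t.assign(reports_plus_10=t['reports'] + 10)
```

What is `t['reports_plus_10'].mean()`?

merge on 'level' (how='left') → 9 rows:
  level  age  reports  tenure
0    L3   55       12     NaN
1    L3   57        9     NaN
2    L5   29       11     9.0
3    L7   27        8    20.0
4    L4   49        8     NaN
5    L5   37        4     9.0
6    L6   57        0     NaN
7    L7   50        1    20.0
8    L4   30        5     NaN
group by level, sum of reports:
level
L3    21
L4    13
L5    15
L6     0
L7     9
Name: reports, dtype: int64
reset_index():
  level  reports
0    L3       21
1    L4       13
2    L5       15
3    L6        0
4    L7        9
add column reports_plus_10 = t['reports'] + 10:
  level  reports  reports_plus_10
0    L3       21               31
1    L4       13               23
2    L5       15               25
3    L6        0               10
4    L7        9               19
Hence 21.6.

21.6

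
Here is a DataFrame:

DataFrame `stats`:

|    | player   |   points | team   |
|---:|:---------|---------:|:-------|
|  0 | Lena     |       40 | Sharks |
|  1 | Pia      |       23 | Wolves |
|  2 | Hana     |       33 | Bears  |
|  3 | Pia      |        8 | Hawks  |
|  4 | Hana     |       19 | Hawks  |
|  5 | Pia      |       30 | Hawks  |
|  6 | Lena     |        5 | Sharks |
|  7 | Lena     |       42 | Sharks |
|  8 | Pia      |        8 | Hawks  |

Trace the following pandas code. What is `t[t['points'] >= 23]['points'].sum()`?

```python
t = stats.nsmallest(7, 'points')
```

take 7 rows with smallest points:
  player  points    team
6   Lena       5  Sharks
3    Pia       8   Hawks
8    Pia       8   Hawks
4   Hana      19   Hawks
1    Pia      23  Wolves
5    Pia      30   Hawks
2   Hana      33   Bears
filter rows where points >= 23:
  player  points    team
1    Pia      23  Wolves
5    Pia      30   Hawks
2   Hana      33   Bears
Hence 86.

86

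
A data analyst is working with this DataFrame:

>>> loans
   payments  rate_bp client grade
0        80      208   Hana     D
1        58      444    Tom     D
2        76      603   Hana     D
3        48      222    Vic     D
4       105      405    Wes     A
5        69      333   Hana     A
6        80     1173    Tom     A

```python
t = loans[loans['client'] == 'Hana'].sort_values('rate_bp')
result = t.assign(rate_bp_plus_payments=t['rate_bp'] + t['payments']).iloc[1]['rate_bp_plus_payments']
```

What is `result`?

402

filter rows where client == 'Hana':
   payments  rate_bp client grade
0        80      208   Hana     D
2        76      603   Hana     D
5        69      333   Hana     A
sort by rate_bp:
   payments  rate_bp client grade
0        80      208   Hana     D
5        69      333   Hana     A
2        76      603   Hana     D
add column rate_bp_plus_payments = t['rate_bp'] + t['payments']:
   payments  rate_bp client grade  rate_bp_plus_payments
0        80      208   Hana     D                    288
5        69      333   Hana     A                    402
2        76      603   Hana     D                    679
Reading off the value at position 1, column 'rate_bp_plus_payments', we get 402.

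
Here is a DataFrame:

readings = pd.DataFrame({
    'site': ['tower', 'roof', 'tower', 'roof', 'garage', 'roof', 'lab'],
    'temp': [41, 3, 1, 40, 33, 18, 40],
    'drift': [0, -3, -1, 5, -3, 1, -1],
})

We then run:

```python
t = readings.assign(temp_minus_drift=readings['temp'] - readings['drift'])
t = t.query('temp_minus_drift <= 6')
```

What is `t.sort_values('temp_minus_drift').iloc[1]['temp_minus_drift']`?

6

add column temp_minus_drift = readings['temp'] - readings['drift']:
     site  temp  drift  temp_minus_drift
0   tower    41      0                41
1    roof     3     -3                 6
2   tower     1     -1                 2
3    roof    40      5                35
4  garage    33     -3                36
5    roof    18      1                17
6     lab    40     -1                41
filter rows where temp_minus_drift <= 6:
    site  temp  drift  temp_minus_drift
1   roof     3     -3                 6
2  tower     1     -1                 2
sort by temp_minus_drift:
    site  temp  drift  temp_minus_drift
2  tower     1     -1                 2
1   roof     3     -3                 6
The value at position 1, column 'temp_minus_drift' is 6.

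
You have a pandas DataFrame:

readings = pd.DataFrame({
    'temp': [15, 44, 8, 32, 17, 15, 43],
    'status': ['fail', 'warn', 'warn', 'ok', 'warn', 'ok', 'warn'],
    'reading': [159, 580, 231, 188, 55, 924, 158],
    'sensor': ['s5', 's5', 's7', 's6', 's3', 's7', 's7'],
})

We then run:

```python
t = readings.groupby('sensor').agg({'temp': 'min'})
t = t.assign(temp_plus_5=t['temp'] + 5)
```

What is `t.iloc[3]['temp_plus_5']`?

13

group by sensor, min of temp:
        temp
sensor      
s3        17
s5        15
s6        32
s7         8
add column temp_plus_5 = t['temp'] + 5:
        temp  temp_plus_5
sensor                   
s3        17           22
s5        15           20
s6        32           37
s7         8           13
So iloc[3]['temp_plus_5'] = 13.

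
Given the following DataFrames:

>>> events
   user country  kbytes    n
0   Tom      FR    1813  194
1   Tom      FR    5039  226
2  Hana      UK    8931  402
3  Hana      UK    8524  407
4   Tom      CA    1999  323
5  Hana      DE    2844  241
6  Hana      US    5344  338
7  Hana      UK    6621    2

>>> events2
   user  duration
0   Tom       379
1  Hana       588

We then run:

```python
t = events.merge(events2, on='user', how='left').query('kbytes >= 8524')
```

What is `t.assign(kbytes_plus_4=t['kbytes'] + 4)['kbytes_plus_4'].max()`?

8935

merge on 'user' (how='left') → 8 rows:
   user country  kbytes    n  duration
0   Tom      FR    1813  194       379
1   Tom      FR    5039  226       379
2  Hana      UK    8931  402       588
3  Hana      UK    8524  407       588
4   Tom      CA    1999  323       379
5  Hana      DE    2844  241       588
6  Hana      US    5344  338       588
7  Hana      UK    6621    2       588
filter rows where kbytes >= 8524:
   user country  kbytes    n  duration
2  Hana      UK    8931  402       588
3  Hana      UK    8524  407       588
add column kbytes_plus_4 = t['kbytes'] + 4:
   user country  kbytes    n  duration  kbytes_plus_4
2  Hana      UK    8931  402       588           8935
3  Hana      UK    8524  407       588           8528
So max() = 8935.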